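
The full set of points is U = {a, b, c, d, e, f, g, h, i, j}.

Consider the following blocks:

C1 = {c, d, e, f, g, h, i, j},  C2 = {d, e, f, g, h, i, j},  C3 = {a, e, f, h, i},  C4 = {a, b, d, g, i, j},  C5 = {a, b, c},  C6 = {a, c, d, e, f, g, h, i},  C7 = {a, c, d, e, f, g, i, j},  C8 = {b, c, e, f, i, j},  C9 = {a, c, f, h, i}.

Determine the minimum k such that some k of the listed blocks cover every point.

C4 and C6 together: C4 ∪ C6 = {a, b, c, d, e, f, g, h, i, j} — every point is covered.
No single block has all 10 points (the largest, C1, has 8), so 2 is optimal.

2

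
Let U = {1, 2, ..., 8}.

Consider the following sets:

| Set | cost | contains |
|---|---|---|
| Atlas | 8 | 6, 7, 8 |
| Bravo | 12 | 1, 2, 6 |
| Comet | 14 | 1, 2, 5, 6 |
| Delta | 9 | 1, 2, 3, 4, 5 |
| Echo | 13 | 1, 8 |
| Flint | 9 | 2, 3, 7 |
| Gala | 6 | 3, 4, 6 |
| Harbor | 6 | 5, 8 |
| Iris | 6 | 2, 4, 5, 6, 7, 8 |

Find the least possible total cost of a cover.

15

Delta, Iris together cover every item (Delta ∪ Iris = {1, 2, 3, 4, 5, 6, 7, 8}); total cost 9 + 6 = 15.
No covering selection has total cost below 15.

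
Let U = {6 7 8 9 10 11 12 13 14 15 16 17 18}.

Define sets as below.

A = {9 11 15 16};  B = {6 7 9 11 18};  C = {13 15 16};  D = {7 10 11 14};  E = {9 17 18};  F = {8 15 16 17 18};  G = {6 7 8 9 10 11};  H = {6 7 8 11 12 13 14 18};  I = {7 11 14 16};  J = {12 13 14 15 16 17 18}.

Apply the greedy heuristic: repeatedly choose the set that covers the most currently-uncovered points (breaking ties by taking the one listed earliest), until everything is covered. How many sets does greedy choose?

Greedy: pick H (covers 8 new) → pick A (covers 3 new) → pick D (covers 1 new) → pick E (covers 1 new). Total picks: 4.
(The true minimum cover uses only 2 sets, so greedy is not optimal here.)

4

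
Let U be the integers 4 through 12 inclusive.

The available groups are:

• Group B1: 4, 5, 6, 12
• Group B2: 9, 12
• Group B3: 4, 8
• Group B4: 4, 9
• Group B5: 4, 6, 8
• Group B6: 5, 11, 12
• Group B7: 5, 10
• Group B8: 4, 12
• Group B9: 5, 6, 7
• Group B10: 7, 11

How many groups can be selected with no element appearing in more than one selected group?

4

B2, B5, B7, B10 are pairwise disjoint (B2={9,12}; B5={4,6,8}; B7={5,10}; B10={7,11}).
Every remaining group overlaps one of these, and no 5 of the listed groups are pairwise disjoint, so 4 is the maximum.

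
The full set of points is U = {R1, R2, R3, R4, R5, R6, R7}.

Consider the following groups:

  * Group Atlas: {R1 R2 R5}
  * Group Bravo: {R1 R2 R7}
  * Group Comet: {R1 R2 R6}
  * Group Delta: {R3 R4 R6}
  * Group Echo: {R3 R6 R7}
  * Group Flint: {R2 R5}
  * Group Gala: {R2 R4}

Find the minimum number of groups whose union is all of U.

Take {Atlas, Echo, Gala}. Their union is {R1, R2, R3, R4, R5, R6, R7}, which is all 7 points.
Each group has at most 3 points, and 2·3 = 6 < 7 — so at least 3 groups are needed, and 3 is optimal.

3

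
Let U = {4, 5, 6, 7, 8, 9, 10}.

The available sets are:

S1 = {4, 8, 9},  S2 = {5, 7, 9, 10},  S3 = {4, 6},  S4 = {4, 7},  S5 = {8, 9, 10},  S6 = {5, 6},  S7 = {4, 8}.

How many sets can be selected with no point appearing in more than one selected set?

3

S4, S5, S6 are pairwise disjoint (S4={4,7}; S5={8,9,10}; S6={5,6}).
Every remaining set overlaps one of these, and no 4 of the listed sets are pairwise disjoint, so 3 is the maximum.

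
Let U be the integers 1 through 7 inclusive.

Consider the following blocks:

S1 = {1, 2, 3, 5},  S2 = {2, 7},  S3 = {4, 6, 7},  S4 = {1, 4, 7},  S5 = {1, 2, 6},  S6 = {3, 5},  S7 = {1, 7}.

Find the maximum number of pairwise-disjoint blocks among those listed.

S4, S6 are pairwise disjoint (S4={1,4,7}; S6={3,5}).
Every remaining block overlaps one of these, and no 3 of the listed blocks are pairwise disjoint, so 2 is the maximum.

2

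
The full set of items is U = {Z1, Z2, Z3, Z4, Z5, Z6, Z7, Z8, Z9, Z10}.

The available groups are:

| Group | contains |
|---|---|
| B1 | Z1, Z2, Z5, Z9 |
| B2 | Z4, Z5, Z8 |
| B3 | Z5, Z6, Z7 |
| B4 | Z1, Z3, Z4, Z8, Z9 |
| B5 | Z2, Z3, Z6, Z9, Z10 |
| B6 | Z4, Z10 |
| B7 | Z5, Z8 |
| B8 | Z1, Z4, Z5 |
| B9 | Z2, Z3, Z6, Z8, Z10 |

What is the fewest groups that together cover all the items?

Take {B3, B4, B5}. Their union is {Z1, Z2, Z3, Z4, Z5, Z6, Z7, Z8, Z9, Z10}, which is all 10 items.
Only B3 contains Z7, so B3 is forced; the remaining 7 items need at least 2 more groups (each remaining group adds at most 5) — so at least 3 groups are needed, and 3 is optimal.

3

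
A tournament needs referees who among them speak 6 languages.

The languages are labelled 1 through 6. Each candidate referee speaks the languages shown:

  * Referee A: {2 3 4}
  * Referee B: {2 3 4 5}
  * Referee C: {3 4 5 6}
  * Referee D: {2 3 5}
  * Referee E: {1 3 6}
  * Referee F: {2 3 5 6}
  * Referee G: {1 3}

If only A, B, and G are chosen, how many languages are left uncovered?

1

Union of A, B, G = {1, 2, 3, 4, 5}.
Not covered: 6 — 1 language.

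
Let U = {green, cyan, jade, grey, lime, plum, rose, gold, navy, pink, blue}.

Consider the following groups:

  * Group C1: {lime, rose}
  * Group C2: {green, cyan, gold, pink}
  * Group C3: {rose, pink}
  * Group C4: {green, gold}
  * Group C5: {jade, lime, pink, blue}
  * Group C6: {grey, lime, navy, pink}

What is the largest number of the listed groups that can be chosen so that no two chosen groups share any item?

2

C1, C2 are pairwise disjoint (C1={lime,rose}; C2={green,cyan,gold,pink}).
Every remaining group overlaps one of these, and no 3 of the listed groups are pairwise disjoint, so 2 is the maximum.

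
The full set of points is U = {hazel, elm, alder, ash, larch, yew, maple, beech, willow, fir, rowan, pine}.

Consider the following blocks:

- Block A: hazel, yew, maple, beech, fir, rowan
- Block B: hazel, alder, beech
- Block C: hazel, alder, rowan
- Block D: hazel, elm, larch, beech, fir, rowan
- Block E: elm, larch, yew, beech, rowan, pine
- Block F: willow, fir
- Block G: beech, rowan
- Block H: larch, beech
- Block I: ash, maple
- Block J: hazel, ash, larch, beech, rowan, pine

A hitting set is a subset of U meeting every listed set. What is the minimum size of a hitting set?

4

The 4 points {ash, beech, fir, rowan} hit every block.
The blocks C, F, H, I are pairwise disjoint, so any hitting set needs a separate point for each — at least 4. Hence 4 is optimal.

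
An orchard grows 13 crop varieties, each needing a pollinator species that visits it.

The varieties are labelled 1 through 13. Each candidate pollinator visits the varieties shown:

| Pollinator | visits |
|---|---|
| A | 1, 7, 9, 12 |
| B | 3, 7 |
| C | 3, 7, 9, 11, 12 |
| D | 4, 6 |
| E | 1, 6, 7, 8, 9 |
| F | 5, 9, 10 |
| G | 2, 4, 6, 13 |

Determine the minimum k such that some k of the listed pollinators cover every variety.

4

Take {C, E, F, G}. Their union is {1, 2, 3, 4, 5, 6, 7, 8, 9, 10, 11, 12, 13}, which is all 13 varieties.
Only F contains 5, so F is forced; the remaining 10 varieties need at least 3 more pollinators (each remaining pollinator adds at most 4) — so at least 4 pollinators are needed, and 4 is optimal.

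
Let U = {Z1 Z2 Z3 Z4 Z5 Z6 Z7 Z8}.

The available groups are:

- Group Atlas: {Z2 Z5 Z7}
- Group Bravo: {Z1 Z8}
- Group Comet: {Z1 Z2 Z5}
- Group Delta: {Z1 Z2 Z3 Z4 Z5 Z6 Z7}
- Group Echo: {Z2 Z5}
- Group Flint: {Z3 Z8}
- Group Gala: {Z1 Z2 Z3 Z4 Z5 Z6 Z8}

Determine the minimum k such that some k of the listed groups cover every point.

2

Delta and Gala together: Delta ∪ Gala = {Z1, Z2, Z3, Z4, Z5, Z6, Z7, Z8} — every point is covered.
No single group has all 8 points (the largest, Delta, has 7), so 2 is optimal.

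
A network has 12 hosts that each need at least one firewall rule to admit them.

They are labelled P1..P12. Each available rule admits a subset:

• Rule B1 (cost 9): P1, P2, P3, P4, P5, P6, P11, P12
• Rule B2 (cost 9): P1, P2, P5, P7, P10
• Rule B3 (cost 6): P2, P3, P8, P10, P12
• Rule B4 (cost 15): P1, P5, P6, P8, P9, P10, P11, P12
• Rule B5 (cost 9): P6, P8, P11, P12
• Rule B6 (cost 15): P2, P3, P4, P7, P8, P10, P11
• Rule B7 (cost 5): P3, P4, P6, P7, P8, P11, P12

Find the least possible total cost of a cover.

B3, B4, B7 together cover every host (B3 ∪ B4 ∪ B7 = {P1, P2, P3, P4, P5, P6, P7, P8, P9, P10, P11, P12}); total cost 6 + 15 + 5 = 26.
The greedy pick B7, B2, B4 costs 29; no covering selection beats 26.

26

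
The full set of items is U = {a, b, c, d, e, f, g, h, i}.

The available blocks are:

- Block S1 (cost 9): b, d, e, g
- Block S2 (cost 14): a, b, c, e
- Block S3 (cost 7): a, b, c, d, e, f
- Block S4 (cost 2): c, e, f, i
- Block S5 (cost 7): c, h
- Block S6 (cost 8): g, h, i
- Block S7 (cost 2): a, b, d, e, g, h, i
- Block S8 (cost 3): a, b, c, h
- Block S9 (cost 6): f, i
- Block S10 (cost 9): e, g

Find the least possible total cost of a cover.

4

S4, S7 together cover every item (S4 ∪ S7 = {a, b, c, d, e, f, g, h, i}); total cost 2 + 2 = 4.
No covering selection has total cost below 4.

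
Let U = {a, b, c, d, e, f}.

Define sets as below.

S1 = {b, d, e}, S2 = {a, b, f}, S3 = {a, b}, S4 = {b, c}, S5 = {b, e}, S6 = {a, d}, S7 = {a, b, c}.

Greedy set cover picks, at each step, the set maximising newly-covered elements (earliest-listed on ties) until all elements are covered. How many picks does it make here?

3

Greedy: pick S1 (covers 3 new) → pick S2 (covers 2 new) → pick S4 (covers 1 new). Total picks: 3.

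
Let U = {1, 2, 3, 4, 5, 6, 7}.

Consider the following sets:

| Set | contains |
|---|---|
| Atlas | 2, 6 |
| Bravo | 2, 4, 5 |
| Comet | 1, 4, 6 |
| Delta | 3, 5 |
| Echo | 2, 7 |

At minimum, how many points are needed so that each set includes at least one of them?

H = {2, 3, 6} meets every set (each contains at least one member of H), and |H| = 3.
The sets Comet, Delta, Echo are pairwise disjoint, so any hitting set needs a separate point for each — at least 3. Hence 3 is optimal.

3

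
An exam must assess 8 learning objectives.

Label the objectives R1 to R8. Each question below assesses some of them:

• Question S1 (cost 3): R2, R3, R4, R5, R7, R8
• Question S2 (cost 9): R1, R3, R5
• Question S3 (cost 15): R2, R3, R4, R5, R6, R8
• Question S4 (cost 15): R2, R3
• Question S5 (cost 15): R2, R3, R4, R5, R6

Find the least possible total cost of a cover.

27

S1, S2, S3 together cover every objective (S1 ∪ S2 ∪ S3 = {R1, R2, R3, R4, R5, R6, R7, R8}); total cost 3 + 9 + 15 = 27.
No covering selection has total cost below 27.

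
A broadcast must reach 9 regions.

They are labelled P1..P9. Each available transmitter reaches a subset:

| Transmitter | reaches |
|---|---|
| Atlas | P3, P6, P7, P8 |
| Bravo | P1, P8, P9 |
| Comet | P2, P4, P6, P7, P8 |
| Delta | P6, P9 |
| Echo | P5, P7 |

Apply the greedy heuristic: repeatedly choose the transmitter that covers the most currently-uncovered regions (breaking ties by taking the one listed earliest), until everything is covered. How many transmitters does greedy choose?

Greedy: pick Comet (covers 5 new) → pick Bravo (covers 2 new) → pick Atlas (covers 1 new) → pick Echo (covers 1 new). Total picks: 4.

4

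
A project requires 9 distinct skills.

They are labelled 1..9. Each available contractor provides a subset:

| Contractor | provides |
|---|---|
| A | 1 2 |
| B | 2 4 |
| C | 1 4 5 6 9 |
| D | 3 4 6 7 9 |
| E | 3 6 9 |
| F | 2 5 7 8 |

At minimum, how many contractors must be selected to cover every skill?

3

Take {A, D, F}. Their union is {1, 2, 3, 4, 5, 6, 7, 8, 9}, which is all 9 skills.
Only F contains 8, so F is forced; the remaining 5 skills need at least 2 more contractors (each remaining contractor adds at most 4) — so at least 3 contractors are needed, and 3 is optimal.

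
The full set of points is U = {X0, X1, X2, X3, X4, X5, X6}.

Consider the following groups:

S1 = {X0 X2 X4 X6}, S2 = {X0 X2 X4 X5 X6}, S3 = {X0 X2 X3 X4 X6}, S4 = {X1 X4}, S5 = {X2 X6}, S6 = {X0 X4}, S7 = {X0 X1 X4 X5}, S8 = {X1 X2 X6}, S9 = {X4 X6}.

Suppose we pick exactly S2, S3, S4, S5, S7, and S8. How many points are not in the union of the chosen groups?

0

Union of S2, S3, S4, S5, S7, S8 = {X0, X1, X2, X3, X4, X5, X6} — that's every point, so 0 are uncovered.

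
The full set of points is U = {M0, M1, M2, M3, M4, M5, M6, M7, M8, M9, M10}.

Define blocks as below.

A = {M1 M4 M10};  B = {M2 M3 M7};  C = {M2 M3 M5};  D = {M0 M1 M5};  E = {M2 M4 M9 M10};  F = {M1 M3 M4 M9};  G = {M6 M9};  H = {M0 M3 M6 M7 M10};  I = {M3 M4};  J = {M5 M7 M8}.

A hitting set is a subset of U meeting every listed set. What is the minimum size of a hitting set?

Take T = {M1, M3, M8, M9}. Each listed block contains at least one of these, so T is a hitting set of size 4.
No choice of 3 points meets every block, so 4 is the minimum.

4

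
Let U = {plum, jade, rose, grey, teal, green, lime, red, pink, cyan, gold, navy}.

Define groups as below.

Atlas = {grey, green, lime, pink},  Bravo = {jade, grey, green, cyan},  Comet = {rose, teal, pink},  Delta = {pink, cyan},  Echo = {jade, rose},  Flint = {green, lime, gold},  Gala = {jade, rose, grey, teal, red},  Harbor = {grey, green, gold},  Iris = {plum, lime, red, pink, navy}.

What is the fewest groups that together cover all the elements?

Bravo, Comet, Harbor, and Iris cover everything between them: the union {plum, jade, rose, grey, teal, green, lime, red, pink, cyan, gold, navy} is all of U.
No 3 of the 9 groups cover everything (all 84 combinations miss at least one element), so 4 is optimal.

4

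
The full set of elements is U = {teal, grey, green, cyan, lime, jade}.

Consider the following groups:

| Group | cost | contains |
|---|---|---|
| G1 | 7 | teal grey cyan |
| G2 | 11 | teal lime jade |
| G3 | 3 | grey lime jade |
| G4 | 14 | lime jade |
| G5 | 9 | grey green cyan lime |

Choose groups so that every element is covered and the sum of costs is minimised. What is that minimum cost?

19

G1, G3, G5 together cover every element (G1 ∪ G3 ∪ G5 = {teal, grey, green, cyan, lime, jade}); total cost 7 + 3 + 9 = 19.
No covering selection has total cost below 19.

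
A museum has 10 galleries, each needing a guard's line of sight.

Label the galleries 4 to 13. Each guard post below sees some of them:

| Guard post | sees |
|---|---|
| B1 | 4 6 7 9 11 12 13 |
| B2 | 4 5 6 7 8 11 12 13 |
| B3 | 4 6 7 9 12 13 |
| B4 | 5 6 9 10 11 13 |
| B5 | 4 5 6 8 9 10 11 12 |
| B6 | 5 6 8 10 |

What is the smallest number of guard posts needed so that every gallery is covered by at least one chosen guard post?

Take {B3, B5}. Their union is {4, 5, 6, 7, 8, 9, 10, 11, 12, 13}, which is all 10 galleries.
No single guard post has all 10 galleries (the largest, B2, has 8), so 2 is optimal.

2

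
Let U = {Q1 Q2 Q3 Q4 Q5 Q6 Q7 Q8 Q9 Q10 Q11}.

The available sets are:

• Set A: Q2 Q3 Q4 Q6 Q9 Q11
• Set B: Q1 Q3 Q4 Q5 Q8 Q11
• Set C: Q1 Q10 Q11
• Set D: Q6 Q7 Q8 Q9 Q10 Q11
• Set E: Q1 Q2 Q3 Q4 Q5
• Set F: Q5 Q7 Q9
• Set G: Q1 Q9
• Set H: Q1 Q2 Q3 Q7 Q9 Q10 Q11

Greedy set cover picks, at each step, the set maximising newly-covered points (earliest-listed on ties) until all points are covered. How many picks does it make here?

Greedy: pick H (covers 7 new) → pick B (covers 3 new) → pick A (covers 1 new). Total picks: 3.
(The true minimum cover uses only 2 sets, so greedy is not optimal here.)

3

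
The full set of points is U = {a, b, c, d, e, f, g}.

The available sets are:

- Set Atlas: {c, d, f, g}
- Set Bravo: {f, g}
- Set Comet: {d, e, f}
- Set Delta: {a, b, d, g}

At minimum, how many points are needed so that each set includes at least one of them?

H = {d, f} meets every set (each contains at least one member of H), and |H| = 2.
No single point lies in every set, so at least 2 are needed and 2 is optimal.

2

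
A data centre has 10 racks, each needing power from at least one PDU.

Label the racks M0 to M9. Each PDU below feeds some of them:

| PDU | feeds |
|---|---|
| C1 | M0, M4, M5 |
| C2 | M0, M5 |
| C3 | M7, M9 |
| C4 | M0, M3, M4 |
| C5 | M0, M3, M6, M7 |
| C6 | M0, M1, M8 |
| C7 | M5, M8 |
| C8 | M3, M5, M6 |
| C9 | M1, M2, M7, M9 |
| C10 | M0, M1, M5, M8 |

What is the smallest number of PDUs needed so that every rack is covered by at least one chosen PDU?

4

C4 and C5 and C7 and C9 together: C4 ∪ C5 ∪ C7 ∪ C9 = {M0, M1, M2, M3, M4, M5, M6, M7, M8, M9} — every rack is covered.
No 3 of the 10 PDUs cover everything (all 120 combinations miss at least one rack), so 4 is optimal.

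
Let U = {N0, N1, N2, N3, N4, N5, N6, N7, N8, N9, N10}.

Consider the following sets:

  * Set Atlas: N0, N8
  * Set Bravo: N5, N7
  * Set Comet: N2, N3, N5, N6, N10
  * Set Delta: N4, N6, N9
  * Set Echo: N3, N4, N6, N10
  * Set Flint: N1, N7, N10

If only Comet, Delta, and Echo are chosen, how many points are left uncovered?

4

Union of Comet, Delta, Echo = {N2, N3, N4, N5, N6, N9, N10}.
Not covered: N0, N1, N7, N8 — 4 points.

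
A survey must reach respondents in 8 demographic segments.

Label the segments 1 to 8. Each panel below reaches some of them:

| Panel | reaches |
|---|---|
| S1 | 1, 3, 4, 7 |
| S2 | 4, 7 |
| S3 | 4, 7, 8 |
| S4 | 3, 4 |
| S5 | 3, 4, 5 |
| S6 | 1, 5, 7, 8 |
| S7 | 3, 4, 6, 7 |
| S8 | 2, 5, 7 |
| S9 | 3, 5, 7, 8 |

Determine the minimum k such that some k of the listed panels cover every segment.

3

Take {S6, S7, S8}. Their union is {1, 2, 3, 4, 5, 6, 7, 8}, which is all 8 segments.
Only S8 contains 2, so S8 is forced; the remaining 5 segments need at least 2 more panels (each remaining panel adds at most 3) — so at least 3 panels are needed, and 3 is optimal.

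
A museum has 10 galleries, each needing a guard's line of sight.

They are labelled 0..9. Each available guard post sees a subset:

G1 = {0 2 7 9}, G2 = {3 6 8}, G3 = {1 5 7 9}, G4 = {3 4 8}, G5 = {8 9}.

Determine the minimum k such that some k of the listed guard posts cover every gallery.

4

G1 and G2 and G3 and G4 together: G1 ∪ G2 ∪ G3 ∪ G4 = {0, 1, 2, 3, 4, 5, 6, 7, 8, 9} — every gallery is covered.
No 3 of the 5 guard posts cover everything (all 10 combinations miss at least one gallery), so 4 is optimal.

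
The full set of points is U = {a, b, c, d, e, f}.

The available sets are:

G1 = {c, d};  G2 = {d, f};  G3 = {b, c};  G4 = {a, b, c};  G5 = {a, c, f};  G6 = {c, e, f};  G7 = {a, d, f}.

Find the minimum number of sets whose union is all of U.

3

Take {G3, G6, G7}. Their union is {a, b, c, d, e, f}, which is all 6 points.
Only G6 contains e, so G6 is forced; the remaining 3 points need at least 2 more sets (each remaining set adds at most 2) — so at least 3 sets are needed, and 3 is optimal.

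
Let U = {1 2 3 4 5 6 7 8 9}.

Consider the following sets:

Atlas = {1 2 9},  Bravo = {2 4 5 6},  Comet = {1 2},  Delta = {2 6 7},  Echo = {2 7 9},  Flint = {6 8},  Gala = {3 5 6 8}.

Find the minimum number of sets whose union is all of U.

4

Bravo and Comet and Echo and Gala together: Bravo ∪ Comet ∪ Echo ∪ Gala = {1, 2, 3, 4, 5, 6, 7, 8, 9} — every element is covered.
Only Bravo contains 4, so Bravo is forced; the remaining 5 elements need at least 3 more sets (each remaining set adds at most 2) — so at least 4 sets are needed, and 4 is optimal.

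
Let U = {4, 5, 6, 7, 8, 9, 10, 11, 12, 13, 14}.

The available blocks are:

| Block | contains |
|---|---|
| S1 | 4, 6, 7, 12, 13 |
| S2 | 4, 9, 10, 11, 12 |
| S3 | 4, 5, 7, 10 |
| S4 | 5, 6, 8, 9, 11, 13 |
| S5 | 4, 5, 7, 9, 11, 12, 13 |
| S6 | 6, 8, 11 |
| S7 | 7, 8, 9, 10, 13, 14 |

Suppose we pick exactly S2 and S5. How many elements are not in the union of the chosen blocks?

Union of S2, S5 = {4, 5, 7, 9, 10, 11, 12, 13}.
Not covered: 6, 8, 14 — 3 elements.

3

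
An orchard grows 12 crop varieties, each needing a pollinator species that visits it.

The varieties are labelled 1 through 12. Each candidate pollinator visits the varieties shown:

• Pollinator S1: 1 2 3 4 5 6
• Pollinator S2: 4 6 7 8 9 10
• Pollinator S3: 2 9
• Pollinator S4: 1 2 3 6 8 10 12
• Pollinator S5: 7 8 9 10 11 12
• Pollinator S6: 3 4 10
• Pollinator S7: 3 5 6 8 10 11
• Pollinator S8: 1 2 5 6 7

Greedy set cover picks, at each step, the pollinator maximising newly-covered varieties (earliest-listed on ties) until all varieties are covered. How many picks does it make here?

3

Greedy: pick S4 (covers 7 new) → pick S2 (covers 3 new) → pick S7 (covers 2 new). Total picks: 3.
(The true minimum cover uses only 2 pollinators, so greedy is not optimal here.)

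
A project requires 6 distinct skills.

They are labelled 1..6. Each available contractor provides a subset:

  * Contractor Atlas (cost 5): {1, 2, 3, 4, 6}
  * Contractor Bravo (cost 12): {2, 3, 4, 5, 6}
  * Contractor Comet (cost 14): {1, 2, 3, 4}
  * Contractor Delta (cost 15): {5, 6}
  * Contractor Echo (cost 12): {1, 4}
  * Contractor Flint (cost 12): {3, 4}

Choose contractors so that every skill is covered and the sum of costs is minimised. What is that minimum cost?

17

Atlas, Bravo together cover every skill (Atlas ∪ Bravo = {1, 2, 3, 4, 5, 6}); total cost 5 + 12 = 17.
No covering selection has total cost below 17.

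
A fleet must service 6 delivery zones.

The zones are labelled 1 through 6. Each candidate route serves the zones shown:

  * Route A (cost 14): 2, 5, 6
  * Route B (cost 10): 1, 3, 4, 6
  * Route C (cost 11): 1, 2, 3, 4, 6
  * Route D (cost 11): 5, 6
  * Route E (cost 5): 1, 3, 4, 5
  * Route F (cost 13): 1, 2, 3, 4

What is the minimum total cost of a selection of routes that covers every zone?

C, E together cover every zone (C ∪ E = {1, 2, 3, 4, 5, 6}); total cost 11 + 5 = 16.
No covering selection has total cost below 16.

16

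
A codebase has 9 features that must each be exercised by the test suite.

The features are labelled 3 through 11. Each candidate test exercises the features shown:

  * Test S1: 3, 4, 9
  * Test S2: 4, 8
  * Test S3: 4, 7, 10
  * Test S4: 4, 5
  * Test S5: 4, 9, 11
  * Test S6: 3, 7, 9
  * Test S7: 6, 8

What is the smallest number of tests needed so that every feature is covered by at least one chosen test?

5

Take {S1, S3, S4, S5, S7}. Their union is {3, 4, 5, 6, 7, 8, 9, 10, 11}, which is all 9 features.
No 4 of the 7 tests cover everything (all 35 combinations miss at least one feature), so 5 is optimal.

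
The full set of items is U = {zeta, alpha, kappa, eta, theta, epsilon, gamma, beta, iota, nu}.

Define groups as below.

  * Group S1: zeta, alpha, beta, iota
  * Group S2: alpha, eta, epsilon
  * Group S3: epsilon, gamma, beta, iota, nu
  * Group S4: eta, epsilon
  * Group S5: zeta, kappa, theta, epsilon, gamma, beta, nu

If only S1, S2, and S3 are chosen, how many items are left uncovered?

Union of S1, S2, S3 = {zeta, alpha, eta, epsilon, gamma, beta, iota, nu}.
Not covered: kappa, theta — 2 items.

2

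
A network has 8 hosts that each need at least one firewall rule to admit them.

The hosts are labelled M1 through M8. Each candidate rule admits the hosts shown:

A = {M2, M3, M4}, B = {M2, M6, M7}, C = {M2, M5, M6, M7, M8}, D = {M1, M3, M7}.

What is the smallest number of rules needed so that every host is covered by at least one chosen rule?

3

A and C and D together: A ∪ C ∪ D = {M1, M2, M3, M4, M5, M6, M7, M8} — every host is covered.
Only D contains M1, so D is forced; the remaining 5 hosts need at least 2 more rules (each remaining rule adds at most 4) — so at least 3 rules are needed, and 3 is optimal.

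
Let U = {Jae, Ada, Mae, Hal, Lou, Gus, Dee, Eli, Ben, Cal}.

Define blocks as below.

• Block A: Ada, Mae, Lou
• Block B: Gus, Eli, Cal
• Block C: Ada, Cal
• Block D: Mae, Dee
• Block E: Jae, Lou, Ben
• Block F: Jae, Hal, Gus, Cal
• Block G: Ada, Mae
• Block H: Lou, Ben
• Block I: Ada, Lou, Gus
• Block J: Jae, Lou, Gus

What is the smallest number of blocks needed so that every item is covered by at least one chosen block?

5

B and D and F and H and I together: B ∪ D ∪ F ∪ H ∪ I = {Jae, Ada, Mae, Hal, Lou, Gus, Dee, Eli, Ben, Cal} — every item is covered.
No 4 of the 10 blocks cover everything (all 210 combinations miss at least one item), so 5 is optimal.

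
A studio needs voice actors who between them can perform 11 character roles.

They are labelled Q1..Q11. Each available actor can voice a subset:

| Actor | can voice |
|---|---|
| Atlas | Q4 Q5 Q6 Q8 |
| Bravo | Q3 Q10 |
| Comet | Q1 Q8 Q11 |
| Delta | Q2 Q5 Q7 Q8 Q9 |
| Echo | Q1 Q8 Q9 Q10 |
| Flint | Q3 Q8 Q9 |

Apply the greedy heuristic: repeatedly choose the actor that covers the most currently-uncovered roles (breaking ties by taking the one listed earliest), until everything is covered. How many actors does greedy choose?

4

Greedy: pick Delta (covers 5 new) → pick Atlas (covers 2 new) → pick Bravo (covers 2 new) → pick Comet (covers 2 new). Total picks: 4.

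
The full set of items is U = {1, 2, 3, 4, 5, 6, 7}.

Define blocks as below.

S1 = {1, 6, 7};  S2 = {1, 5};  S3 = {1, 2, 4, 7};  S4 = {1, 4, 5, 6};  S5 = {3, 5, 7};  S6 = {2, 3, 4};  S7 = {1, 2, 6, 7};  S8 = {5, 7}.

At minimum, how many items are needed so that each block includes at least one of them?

3

H = {1, 3, 5} meets every block (each contains at least one member of H), and |H| = 3.
No choice of 2 items meets every block, so 3 is the minimum.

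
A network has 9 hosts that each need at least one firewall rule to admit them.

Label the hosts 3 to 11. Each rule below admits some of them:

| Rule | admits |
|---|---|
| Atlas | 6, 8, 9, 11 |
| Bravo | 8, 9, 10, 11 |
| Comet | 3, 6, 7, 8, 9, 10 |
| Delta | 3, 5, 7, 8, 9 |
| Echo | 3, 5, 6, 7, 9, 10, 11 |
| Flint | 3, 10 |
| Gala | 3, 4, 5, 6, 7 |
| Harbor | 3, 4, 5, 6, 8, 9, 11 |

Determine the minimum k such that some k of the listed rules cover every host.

Take {Bravo, Gala}. Their union is {3, 4, 5, 6, 7, 8, 9, 10, 11}, which is all 9 hosts.
No single rule has all 9 hosts (the largest, Echo, has 7), so 2 is optimal.

2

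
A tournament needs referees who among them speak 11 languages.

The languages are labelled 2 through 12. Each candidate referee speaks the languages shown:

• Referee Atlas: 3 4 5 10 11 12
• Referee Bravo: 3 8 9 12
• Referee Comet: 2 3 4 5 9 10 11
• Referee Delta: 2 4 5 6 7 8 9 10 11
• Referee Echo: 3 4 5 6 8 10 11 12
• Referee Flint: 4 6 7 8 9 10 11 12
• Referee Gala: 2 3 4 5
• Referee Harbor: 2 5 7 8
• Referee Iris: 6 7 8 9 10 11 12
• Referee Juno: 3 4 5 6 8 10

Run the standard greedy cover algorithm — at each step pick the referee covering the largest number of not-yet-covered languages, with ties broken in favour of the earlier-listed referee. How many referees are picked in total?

2

Greedy: pick Delta (covers 9 new) → pick Atlas (covers 2 new). Total picks: 2.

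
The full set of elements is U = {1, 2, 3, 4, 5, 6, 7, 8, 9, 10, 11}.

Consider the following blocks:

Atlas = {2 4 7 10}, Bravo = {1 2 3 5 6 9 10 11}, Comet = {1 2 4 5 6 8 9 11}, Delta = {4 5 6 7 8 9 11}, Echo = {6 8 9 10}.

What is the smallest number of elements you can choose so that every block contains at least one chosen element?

H = {4, 6} meets every block (each contains at least one member of H), and |H| = 2.
No single element lies in every block, so at least 2 are needed and 2 is optimal.

2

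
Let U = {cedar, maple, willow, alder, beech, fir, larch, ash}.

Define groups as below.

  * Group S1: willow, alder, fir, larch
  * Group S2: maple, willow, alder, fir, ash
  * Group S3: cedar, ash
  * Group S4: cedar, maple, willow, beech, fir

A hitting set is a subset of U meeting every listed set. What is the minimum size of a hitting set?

2

Take H = {cedar, fir}. Each listed group contains at least one of these, so H is a hitting set of size 2.
The groups S1, S3 are pairwise disjoint, so any hitting set needs a separate item for each — at least 2. Hence 2 is optimal.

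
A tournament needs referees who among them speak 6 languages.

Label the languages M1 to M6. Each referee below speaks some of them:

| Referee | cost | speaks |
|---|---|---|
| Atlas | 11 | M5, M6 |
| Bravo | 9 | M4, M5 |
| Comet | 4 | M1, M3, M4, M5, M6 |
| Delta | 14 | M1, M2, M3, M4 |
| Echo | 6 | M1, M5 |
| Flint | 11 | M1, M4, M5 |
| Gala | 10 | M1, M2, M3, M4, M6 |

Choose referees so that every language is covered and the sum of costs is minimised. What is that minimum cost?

Comet, Gala together cover every language (Comet ∪ Gala = {M1, M2, M3, M4, M5, M6}); total cost 4 + 10 = 14.
No covering selection has total cost below 14.

14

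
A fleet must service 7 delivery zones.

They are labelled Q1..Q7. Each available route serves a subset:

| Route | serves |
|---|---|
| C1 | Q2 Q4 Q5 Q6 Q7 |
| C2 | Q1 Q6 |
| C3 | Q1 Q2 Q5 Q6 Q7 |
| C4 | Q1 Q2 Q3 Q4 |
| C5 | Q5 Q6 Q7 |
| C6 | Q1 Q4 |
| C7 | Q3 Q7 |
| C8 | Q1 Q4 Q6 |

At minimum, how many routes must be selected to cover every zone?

2

C3 and C4 together: C3 ∪ C4 = {Q1, Q2, Q3, Q4, Q5, Q6, Q7} — every zone is covered.
No single route has all 7 zones (the largest, C1, has 5), so 2 is optimal.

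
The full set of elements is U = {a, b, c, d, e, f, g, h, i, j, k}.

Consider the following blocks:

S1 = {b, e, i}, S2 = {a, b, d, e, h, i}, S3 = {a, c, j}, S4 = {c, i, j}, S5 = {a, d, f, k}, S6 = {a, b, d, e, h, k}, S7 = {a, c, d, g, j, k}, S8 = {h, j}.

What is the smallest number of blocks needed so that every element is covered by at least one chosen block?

3

S2, S5, and S7 cover everything between them: the union {a, b, c, d, e, f, g, h, i, j, k} is all of U.
Only S5 contains f, so S5 is forced; the remaining 7 elements need at least 2 more blocks (each remaining block adds at most 4) — so at least 3 blocks are needed, and 3 is optimal.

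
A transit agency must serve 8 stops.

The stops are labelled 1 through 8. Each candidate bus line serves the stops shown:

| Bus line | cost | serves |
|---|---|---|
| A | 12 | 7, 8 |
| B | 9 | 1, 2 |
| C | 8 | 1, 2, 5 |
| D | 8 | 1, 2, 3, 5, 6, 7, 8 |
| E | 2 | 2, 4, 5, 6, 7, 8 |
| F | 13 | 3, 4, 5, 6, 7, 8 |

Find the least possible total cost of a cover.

D, E together cover every stop (D ∪ E = {1, 2, 3, 4, 5, 6, 7, 8}); total cost 8 + 2 = 10.
No covering selection has total cost below 10.

10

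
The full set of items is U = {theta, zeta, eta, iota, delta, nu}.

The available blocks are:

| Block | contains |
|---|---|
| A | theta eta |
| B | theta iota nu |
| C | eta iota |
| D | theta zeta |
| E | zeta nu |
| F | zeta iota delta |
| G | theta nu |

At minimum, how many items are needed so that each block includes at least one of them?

3

H = {theta, iota, nu} meets every block (each contains at least one member of H), and |H| = 3.
No choice of 2 items meets every block, so 3 is the minimum.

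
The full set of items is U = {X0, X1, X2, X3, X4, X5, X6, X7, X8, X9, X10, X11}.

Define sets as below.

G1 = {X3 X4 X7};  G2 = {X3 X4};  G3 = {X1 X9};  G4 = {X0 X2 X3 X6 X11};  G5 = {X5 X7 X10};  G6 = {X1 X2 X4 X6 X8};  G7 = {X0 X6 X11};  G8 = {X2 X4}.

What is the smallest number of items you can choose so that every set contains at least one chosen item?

4

H = {X4, X5, X6, X9} meets every set (each contains at least one member of H), and |H| = 4.
The sets G3, G5, G7, G8 are pairwise disjoint, so any hitting set needs a separate item for each — at least 4. Hence 4 is optimal.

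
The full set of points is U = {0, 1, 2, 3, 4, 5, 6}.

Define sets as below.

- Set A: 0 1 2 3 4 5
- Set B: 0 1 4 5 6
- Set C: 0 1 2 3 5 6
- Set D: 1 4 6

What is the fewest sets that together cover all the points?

Take {A, C}. Their union is {0, 1, 2, 3, 4, 5, 6}, which is all 7 points.
No single set has all 7 points (the largest, A, has 6), so 2 is optimal.

2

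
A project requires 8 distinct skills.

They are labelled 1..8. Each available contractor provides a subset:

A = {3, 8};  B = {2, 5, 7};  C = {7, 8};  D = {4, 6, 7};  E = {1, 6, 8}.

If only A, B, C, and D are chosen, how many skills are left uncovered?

Union of A, B, C, D = {2, 3, 4, 5, 6, 7, 8}.
Not covered: 1 — 1 skill.

1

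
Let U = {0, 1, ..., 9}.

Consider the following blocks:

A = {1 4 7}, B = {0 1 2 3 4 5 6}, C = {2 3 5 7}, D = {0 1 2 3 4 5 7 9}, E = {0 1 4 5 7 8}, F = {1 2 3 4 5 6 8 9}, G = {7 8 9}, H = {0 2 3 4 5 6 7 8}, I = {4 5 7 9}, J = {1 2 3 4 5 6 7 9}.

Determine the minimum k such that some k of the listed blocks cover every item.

2

D and F cover everything between them: the union {0, 1, 2, 3, 4, 5, 6, 7, 8, 9} is all of U.
No single block has all 10 items (the largest, D, has 8), so 2 is optimal.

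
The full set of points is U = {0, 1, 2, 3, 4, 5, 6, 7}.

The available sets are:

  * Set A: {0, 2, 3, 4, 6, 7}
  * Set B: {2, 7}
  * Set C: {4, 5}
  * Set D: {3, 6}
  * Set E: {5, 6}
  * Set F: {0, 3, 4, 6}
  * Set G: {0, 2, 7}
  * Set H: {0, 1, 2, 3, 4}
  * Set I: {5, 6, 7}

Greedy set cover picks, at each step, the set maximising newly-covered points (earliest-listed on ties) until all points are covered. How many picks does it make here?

Greedy: pick A (covers 6 new) → pick C (covers 1 new) → pick H (covers 1 new). Total picks: 3.
(The true minimum cover uses only 2 sets, so greedy is not optimal here.)

3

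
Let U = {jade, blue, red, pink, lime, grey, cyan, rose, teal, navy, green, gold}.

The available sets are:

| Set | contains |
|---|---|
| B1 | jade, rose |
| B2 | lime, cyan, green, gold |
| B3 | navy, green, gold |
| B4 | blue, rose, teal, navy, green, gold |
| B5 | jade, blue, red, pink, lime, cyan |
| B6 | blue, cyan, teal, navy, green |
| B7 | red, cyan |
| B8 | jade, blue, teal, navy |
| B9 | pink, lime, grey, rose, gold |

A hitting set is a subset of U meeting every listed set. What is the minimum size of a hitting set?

H = {cyan, rose, navy} meets every set (each contains at least one member of H), and |H| = 3.
The sets B1, B3, B7 are pairwise disjoint, so any hitting set needs a separate point for each — at least 3. Hence 3 is optimal.

3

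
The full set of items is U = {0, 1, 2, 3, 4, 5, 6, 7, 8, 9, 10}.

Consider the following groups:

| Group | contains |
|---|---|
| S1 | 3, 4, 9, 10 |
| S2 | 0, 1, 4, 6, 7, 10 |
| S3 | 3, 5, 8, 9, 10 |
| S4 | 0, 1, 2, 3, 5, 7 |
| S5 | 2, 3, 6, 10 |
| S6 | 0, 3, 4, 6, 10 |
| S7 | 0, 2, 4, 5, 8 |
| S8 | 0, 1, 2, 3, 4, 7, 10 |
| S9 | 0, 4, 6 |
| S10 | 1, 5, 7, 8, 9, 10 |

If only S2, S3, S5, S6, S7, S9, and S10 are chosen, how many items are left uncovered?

Union of S2, S3, S5, S6, S7, S9, S10 = {0, 1, 2, 3, 4, 5, 6, 7, 8, 9, 10} — that's every item, so 0 are uncovered.

0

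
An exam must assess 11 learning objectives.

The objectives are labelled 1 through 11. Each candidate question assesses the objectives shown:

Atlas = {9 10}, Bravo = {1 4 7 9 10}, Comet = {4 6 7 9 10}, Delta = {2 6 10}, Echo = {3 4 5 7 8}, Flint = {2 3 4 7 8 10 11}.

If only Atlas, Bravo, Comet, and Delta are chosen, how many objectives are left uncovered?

Union of Atlas, Bravo, Comet, Delta = {1, 2, 4, 6, 7, 9, 10}.
Not covered: 3, 5, 8, 11 — 4 objectives.

4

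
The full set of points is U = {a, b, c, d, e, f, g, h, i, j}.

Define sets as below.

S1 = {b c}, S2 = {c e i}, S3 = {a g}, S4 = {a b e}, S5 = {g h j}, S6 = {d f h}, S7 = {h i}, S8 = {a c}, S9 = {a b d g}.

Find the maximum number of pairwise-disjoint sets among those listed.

3

S2, S3, S6 are pairwise disjoint (S2={c,e,i}; S3={a,g}; S6={d,f,h}).
Every remaining set overlaps one of these, and no 4 of the listed sets are pairwise disjoint, so 3 is the maximum.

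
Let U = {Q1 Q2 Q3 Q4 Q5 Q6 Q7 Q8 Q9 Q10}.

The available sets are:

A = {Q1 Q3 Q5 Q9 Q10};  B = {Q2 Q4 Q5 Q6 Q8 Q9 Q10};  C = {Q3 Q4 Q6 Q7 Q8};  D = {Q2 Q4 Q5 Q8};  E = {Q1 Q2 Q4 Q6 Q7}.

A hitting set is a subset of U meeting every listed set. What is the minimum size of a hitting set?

2

H = {Q1, Q4} meets every set (each contains at least one member of H), and |H| = 2.
No single item lies in every set, so at least 2 are needed and 2 is optimal.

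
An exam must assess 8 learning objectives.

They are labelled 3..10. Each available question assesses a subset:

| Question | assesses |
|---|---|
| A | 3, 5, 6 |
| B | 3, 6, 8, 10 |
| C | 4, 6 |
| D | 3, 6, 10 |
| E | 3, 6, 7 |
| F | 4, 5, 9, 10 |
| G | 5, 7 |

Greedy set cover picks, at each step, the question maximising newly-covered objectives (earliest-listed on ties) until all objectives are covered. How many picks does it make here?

Greedy: pick B (covers 4 new) → pick F (covers 3 new) → pick E (covers 1 new). Total picks: 3.

3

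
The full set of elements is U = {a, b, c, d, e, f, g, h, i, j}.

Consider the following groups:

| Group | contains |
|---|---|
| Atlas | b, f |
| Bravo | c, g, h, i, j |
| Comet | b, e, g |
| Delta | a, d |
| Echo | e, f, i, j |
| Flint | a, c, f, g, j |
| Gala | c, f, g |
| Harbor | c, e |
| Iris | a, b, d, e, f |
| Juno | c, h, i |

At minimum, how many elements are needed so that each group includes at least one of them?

4

T = {b, c, d, i} meets every group (each contains at least one member of T), and |T| = 4.
No choice of 3 elements meets every group, so 4 is the minimum.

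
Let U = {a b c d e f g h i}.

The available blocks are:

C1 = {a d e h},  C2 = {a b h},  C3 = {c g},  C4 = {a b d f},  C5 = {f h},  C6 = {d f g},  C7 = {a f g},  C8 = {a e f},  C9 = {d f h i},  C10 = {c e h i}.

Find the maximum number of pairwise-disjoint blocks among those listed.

2

C3, C5 are pairwise disjoint (C3={c,g}; C5={f,h}).
Every remaining block overlaps one of these, and no 3 of the listed blocks are pairwise disjoint, so 2 is the maximum.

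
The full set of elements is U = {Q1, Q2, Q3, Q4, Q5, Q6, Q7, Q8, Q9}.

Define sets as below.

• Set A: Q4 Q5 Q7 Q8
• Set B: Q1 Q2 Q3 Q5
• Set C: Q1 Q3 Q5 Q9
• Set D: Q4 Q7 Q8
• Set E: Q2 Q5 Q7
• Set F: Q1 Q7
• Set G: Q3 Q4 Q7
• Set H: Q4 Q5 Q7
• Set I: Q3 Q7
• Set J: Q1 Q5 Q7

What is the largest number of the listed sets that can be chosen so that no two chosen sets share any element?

C, D are pairwise disjoint (C={Q1,Q3,Q5,Q9}; D={Q4,Q7,Q8}).
Every remaining set overlaps one of these, and no 3 of the listed sets are pairwise disjoint, so 2 is the maximum.

2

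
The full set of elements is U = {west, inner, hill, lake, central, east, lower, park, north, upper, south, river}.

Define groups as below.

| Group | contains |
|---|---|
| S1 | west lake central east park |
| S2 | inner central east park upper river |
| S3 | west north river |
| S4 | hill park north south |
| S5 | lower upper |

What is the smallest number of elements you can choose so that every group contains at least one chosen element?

3

Take H = {west, north, upper}. Each listed group contains at least one of these, so H is a hitting set of size 3.
No choice of 2 elements meets every group, so 3 is the minimum.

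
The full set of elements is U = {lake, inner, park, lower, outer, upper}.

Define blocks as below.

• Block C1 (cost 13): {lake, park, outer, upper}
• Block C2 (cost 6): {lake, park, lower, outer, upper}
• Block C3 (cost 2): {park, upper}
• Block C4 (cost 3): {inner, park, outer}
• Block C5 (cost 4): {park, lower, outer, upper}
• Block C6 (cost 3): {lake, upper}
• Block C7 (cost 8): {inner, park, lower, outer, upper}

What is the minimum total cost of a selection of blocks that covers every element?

C2, C4 together cover every element (C2 ∪ C4 = {lake, inner, park, lower, outer, upper}); total cost 6 + 3 = 9.
The greedy pick C3, C4, C2 costs 11; no covering selection beats 9.

9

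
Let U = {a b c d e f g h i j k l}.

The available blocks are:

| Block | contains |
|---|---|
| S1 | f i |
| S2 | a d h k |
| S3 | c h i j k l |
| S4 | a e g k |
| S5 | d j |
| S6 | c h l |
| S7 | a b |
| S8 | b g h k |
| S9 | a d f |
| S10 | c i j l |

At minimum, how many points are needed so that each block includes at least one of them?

The 4 points {a, d, h, i} hit every block.
The blocks S1, S5, S6, S7 are pairwise disjoint, so any hitting set needs a separate point for each — at least 4. Hence 4 is optimal.

4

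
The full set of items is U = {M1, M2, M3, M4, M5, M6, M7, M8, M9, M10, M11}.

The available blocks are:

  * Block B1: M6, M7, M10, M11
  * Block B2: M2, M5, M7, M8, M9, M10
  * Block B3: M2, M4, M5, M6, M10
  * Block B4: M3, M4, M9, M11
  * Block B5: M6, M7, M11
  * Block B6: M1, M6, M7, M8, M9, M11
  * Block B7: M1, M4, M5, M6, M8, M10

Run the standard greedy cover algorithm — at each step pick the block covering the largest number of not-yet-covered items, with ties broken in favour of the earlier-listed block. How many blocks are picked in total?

Greedy: pick B2 (covers 6 new) → pick B4 (covers 3 new) → pick B6 (covers 2 new). Total picks: 3.

3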